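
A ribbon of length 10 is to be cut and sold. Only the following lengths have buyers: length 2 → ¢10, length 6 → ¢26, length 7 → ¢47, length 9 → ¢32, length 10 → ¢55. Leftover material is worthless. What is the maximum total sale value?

Build f[k] bottom-up: f[k] = max over allowed piece i of (p[i] + f[k−i]).
f[1] = 0
f[2] = 10
f[3] = 10
f[4] = 20  (first piece 2, then f[2]=10)
f[5] = 20
f[6] = 30  (first piece 2, then f[4]=20)
f[7] = 47
f[8] = 47
f[9] = 57  (first piece 2, then f[7]=47)
f[10] = 57
One optimal cutting: pieces 7 + 2 with 1 inch of scrap → ¢57.

57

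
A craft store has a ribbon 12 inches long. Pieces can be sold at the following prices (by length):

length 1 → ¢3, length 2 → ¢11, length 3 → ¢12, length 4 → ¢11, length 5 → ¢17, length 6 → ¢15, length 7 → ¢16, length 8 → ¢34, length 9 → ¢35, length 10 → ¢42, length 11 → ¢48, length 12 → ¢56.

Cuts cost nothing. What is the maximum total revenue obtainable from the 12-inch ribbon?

66

Consider every possible first cut. r[k] is the best of p[i]+r[k−i] over all sellable i≤k.
r[1] = 3
r[2] = 11
r[3] = 14  (first piece 1, then r[2]=11)
r[4] = 22  (first piece 2, then r[2]=11)
r[5] = 25  (first piece 1, then r[4]=22)
r[6] = 33  (first piece 2, then r[4]=22)
r[7] = 36  (first piece 1, then r[6]=33)
r[8] = 44  (first piece 2, then r[6]=33)
r[9] = 47  (first piece 1, then r[8]=44)
r[10] = 55  (first piece 2, then r[8]=44)
r[11] = 58  (first piece 1, then r[10]=55)
r[12] = 66  (first piece 2, then r[10]=55)
One optimal cutting: 2 + 2 + 2 + 2 + 2 + 2 → ¢11 + ¢11 + ¢11 + ¢11 + ¢11 + ¢11 = ¢66.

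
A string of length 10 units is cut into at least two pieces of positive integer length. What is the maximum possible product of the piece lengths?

36

Define P[k] = max over 1≤i<k of i · max(k−i, P[k−i]); the inner max lets the remainder stay uncut if that's better.
P[2] = 1×max(1,0) = 1×1 = 1
P[3] = 1×max(2,1) = 1×2 = 2
P[4] = 2×max(2,1) = 2×2 = 4
P[5] = 2×max(3,2) = 2×3 = 6
P[6] = 3×max(3,2) = 3×3 = 9
P[7] = 2×max(5,6) = 2×6 = 12
P[8] = 2×max(6,9) = 2×9 = 18
P[9] = 3×max(6,9) = 3×9 = 27
P[10] = 2×max(8,18) = 2×18 = 36
One optimal split: 3 + 3 + 2 + 2; product 3×3×2×2 = 36.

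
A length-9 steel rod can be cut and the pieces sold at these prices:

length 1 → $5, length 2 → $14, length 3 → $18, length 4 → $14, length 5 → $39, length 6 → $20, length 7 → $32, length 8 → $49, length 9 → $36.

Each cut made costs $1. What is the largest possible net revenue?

Let r[k] be the best obtainable value from length k. For each k, try every first piece i and keep the best of price[i] + r[k−i] minus the 1 cut fee when i<k.
r[1] = 5
r[2] = max(5+5-1, 14+0) = 14
r[3] = max(5+14-1, 14+5-1, 18+0) = 18
r[4] = max(5+18-1, 14+14-1, 18+5-1, 14+0) = 27
r[5] = max(5+27-1, 14+18-1, 18+14-1, 14+5-1, 39+0) = 39
r[6] = max(5+39-1, 14+27-1, 18+18-1, 14+14-1, 39+5-1, 20+0) = 43
r[7] = max(5+43-1, 14+39-1, 18+27-1, …, 20+5-1, 32+0) = 52
r[8] = max(5+52-1, 14+43-1, 18+39-1, …, 32+5-1, 49+0) = 56
r[9] = max(5+56-1, 14+52-1, 18+43-1, …, 49+5-1, 36+0) = 65
One optimal plan: pieces 5 + 2 + 2 (2 cuts) → $67 − $2 = $65.

65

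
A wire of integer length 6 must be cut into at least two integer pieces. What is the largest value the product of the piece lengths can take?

9

Fill f[k] for k=2..6: at each k try every first piece i and multiply by the better of (k−i) uncut or f[k−i].
f[2] = 1·max(1,0) = 1·1 = 1
f[3] = max(1·2, 2·1) = 2
f[4] = max(1·3, 2·2, 3·1) = 4
f[5] = max(1·4, 2·3, 3·2, 4·1) = 6
f[6] = max(1·6, 2·4, 3·3, 4·2, 5·1) = 9
One optimal split: 3 + 3; product 3·3 = 9.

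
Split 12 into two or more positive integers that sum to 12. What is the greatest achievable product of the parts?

Define f[k] = max over 1≤i<k of i · max(k−i, f[k−i]); the inner max lets the remainder stay uncut if that's better.
f[2] = 1·max(1,0) = 1·1 = 1
f[3] = max(1·2, 2·1) = 2
f[4] = max(1·3, 2·2, 3·1) = 4
f[5] = max(1·4, 2·3, 3·2, 4·1) = 6
f[6] = max(1·6, 2·4, 3·3, 4·2, 5·1) = 9
f[7] = max(1·9, 2·6, 3·4, 4·3, 5·2, 6·1) = 12
f[8] = max(1·12, 2·9, 3·6, …, 6·2, 7·1) = 18
f[9] = max(1·18, 2·12, 3·9, …, 7·2, 8·1) = 27
f[10] = max(1·27, 2·18, 3·12, …, 8·2, 9·1) = 36
f[11] = max(1·36, 2·27, 3·18, …, 9·2, 10·1) = 54
f[12] = max(1·54, 2·36, 3·27, …, 10·2, 11·1) = 81
One optimal split: 3 + 3 + 3 + 3; product 3·3·3·3 = 81.

81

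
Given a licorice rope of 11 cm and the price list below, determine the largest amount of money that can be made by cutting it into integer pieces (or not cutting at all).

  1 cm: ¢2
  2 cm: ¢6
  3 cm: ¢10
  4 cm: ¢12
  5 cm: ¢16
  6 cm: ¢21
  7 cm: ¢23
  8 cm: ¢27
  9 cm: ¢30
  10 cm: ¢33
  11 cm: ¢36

Build v[k] bottom-up: v[k] = max over allowed piece i of (p[i] + v[k−i]).
v[1] = 2
v[2] = max(2+2, 6+0) = 6
v[3] = max(2+6, 6+2, 10+0) = 10
v[4] = max(2+10, 6+6, 10+2, 12+0) = 12
v[5] = max(2+12, 6+10, 10+6, 12+2, 16+0) = 16
v[6] = max(2+16, 6+12, 10+10, 12+6, 16+2, 21+0) = 21
v[7] = max(2+21, 6+16, 10+12, …, 21+2, 23+0) = 23
v[8] = max(2+23, 6+21, 10+16, …, 23+2, 27+0) = 27
v[9] = max(2+27, 6+23, 10+21, …, 27+2, 30+0) = 31
v[10] = max(2+31, 6+27, 10+23, …, 30+2, 33+0) = 33
v[11] = max(2+33, 6+31, 10+27, …, 33+2, 36+0) = 37
One optimal cutting: 6 + 3 + 2 → ¢21 + ¢10 + ¢6 = ¢37.

37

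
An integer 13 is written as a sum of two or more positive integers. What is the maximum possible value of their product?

Fill prod[k] for k=2..13: at each k try every first piece i and multiply by the better of (k−i) uncut or prod[k−i].
Small cases: prod[2]=1, prod[3]=2, prod[4]=4, prod[5]=6, prod[6]=9.
prod[7] = max(1×9, 2×6, 3×4, 4×3, 5×2, 6×1) = 12
prod[8] = max(1×12, 2×9, 3×6, …, 6×2, 7×1) = 18
prod[9] = max(1×18, 2×12, 3×9, …, 7×2, 8×1) = 27
prod[10] = max(1×27, 2×18, 3×12, …, 8×2, 9×1) = 36
prod[11] = max(1×36, 2×27, 3×18, …, 9×2, 10×1) = 54
prod[12] = max(1×54, 2×36, 3×27, …, 10×2, 11×1) = 81
prod[13] = max(1×81, 2×54, 3×36, …, 11×2, 12×1) = 108
One optimal split: 3 + 3 + 3 + 2 + 2; product 3×3×3×2×2 = 108.

108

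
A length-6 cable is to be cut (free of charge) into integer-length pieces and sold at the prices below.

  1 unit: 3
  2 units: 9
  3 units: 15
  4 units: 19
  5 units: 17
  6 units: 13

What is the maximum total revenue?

30

Build best[k] bottom-up: best[k] = max over allowed piece i of (p[i] + best[k−i]).
best[1] = 3
best[2] = max(3+3, 9+0) = 9
best[3] = max(3+9, 9+3, 15+0) = 15
best[4] = max(3+15, 9+9, 15+3, 19+0) = 19
best[5] = max(3+19, 9+15, 15+9, 19+3, 17+0) = 24
best[6] = max(3+24, 9+19, 15+15, 19+9, 17+3, 13+0) = 30
One optimal cutting: 3 + 3 → 15 + 15 = 30.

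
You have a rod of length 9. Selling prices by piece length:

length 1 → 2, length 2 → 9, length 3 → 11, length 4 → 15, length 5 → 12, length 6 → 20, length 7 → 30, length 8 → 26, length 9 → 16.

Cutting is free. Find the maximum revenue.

39

Build v[k] bottom-up: v[k] = max over allowed piece i of (p[i] + v[k−i]).
v[1] = 2
v[2] = max(2+2, 9+0) = 9
v[3] = max(2+9, 9+2, 11+0) = 11
v[4] = max(2+11, 9+9, 11+2, 15+0) = 18
v[5] = max(2+18, 9+11, 11+9, 15+2, 12+0) = 20
v[6] = max(2+20, 9+18, 11+11, 15+9, 12+2, 20+0) = 27
v[7] = max(2+27, 9+20, 11+18, …, 20+2, 30+0) = 30
v[8] = max(2+30, 9+27, 11+20, …, 30+2, 26+0) = 36
v[9] = max(2+36, 9+30, 11+27, …, 26+2, 16+0) = 39
One optimal cutting: 7 + 2 → 30 + 9 = 39.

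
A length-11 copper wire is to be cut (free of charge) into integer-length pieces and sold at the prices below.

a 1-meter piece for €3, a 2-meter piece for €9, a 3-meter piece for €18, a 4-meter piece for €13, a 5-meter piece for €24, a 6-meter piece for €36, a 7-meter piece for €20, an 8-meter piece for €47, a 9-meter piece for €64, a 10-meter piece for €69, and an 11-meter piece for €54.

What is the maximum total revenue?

Consider every possible first cut. r[k] is the best of p[i]+r[k−i] over all sellable i≤k.
r[1] = 3
r[2] = max(3+3, 9+0) = 9
r[3] = max(3+9, 9+3, 18+0) = 18
r[4] = max(3+18, 9+9, 18+3, 13+0) = 21
r[5] = max(3+21, 9+18, 18+9, 13+3, 24+0) = 27
r[6] = max(3+27, 9+21, 18+18, 13+9, 24+3, 36+0) = 36
r[7] = max(3+36, 9+27, 18+21, …, 36+3, 20+0) = 39
r[8] = max(3+39, 9+36, 18+27, …, 20+3, 47+0) = 47
r[9] = max(3+47, 9+39, 18+36, …, 47+3, 64+0) = 64
r[10] = max(3+64, 9+47, 18+39, …, 64+3, 69+0) = 69
r[11] = max(3+69, 9+64, 18+47, …, 69+3, 54+0) = 73
One optimal cutting: 9 + 2 → €64 + €9 = €73.

73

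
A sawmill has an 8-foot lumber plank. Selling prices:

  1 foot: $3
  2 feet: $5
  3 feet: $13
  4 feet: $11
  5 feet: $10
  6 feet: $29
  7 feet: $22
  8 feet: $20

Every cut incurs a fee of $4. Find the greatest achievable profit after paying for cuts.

Build r[k] bottom-up: r[k] = max over allowed piece i of (p[i] + r[k−i]) − 4 per cut.
r[1] = 3
r[2] = 5
r[3] = 13
r[4] = 12  (first piece 1, then r[3]=13)
r[5] = 14  (first piece 2, then r[3]=13)
r[6] = 29
r[7] = 28  (first piece 1, then r[6]=29)
r[8] = 30  (first piece 2, then r[6]=29)
One optimal plan: pieces 6 + 2 (1 cut) → $34 − $4 = $30.

30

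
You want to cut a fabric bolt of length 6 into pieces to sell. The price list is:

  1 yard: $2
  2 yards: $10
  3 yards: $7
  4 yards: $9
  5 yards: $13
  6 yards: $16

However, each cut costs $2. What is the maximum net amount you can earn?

26

Build net[k] bottom-up: net[k] = max over allowed piece i of (p[i] + net[k−i]) − 2 per cut.
net[1] = 2
net[2] = 10
net[3] = 10  (first piece 1, then net[2]=10)
net[4] = 18  (first piece 2, then net[2]=10)
net[5] = 18  (first piece 1, then net[4]=18)
net[6] = 26  (first piece 2, then net[4]=18)
One optimal plan: pieces 2 + 2 + 2 (2 cuts) → $30 − $4 = $26.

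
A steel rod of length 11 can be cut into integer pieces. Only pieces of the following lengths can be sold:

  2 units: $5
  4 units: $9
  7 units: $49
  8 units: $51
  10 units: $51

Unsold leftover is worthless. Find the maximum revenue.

59

Build best[k] bottom-up: best[k] = max over allowed piece i of (p[i] + best[k−i]).
best[1] = 0
best[2] = 5
best[3] = 5
best[4] = 10  (first piece 2, then best[2]=5)
best[5] = 10
best[6] = 15  (first piece 2, then best[4]=10)
best[7] = 49
best[8] = 51
best[9] = 54  (first piece 2, then best[7]=49)
best[10] = 56  (first piece 2, then best[8]=51)
best[11] = 59  (first piece 2, then best[9]=54)
One optimal cutting: 7 + 2 + 2 → $59.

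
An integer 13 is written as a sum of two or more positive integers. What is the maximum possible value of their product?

108

Let P[k] be the best product for length k (with at least one cut). For each first piece i, the rest contributes max(k−i, P[k−i]).
Small cases: P[2]=1, P[3]=2, P[4]=4, P[5]=6, P[6]=9.
P[7] = 2*max(5,6) = 2*6 = 12
P[8] = 2*max(6,9) = 2*9 = 18
P[9] = 3*max(6,9) = 3*9 = 27
P[10] = 2*max(8,18) = 2*18 = 36
P[11] = 2*max(9,27) = 2*27 = 54
P[12] = 3*max(9,27) = 3*27 = 81
P[13] = 2*max(11,54) = 2*54 = 108
One optimal split: 3 + 3 + 3 + 2 + 2; product 3*3*3*2*2 = 108.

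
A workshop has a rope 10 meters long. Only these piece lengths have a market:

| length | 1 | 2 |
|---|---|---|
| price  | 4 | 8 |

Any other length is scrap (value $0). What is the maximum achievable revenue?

40

Let r[k] be the best obtainable value from length k. For each k, try every first piece i and keep the best of price[i] + r[k−i].
r[1] = 4
r[2] = max(4+4, 8+0) = 8
r[3] = max(4+8, 8+4) = 12
r[4] = max(4+12, 8+8) = 16
r[5] = max(4+16, 8+12) = 20
r[6] = max(4+20, 8+16) = 24
r[7] = max(4+24, 8+20) = 28
r[8] = max(4+28, 8+24) = 32
r[9] = max(4+32, 8+28) = 36
r[10] = max(4+36, 8+32) = 40
One optimal cutting: 1 + 1 + 1 + 1 + 1 + 1 + 1 + 1 + 1 + 1 → $40.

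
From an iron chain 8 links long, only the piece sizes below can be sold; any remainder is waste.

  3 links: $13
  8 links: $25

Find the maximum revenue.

26

Build r[k] bottom-up: r[k] = max over allowed piece i of (p[i] + r[k−i]).
r[1] = 0
r[2] = 0
r[3] = 13
r[4] = 13
r[5] = 13
r[6] = 26  (first piece 3, then r[3]=13)
r[7] = 26
r[8] = max(13+13, 25+0) = 26
One optimal cutting: pieces 3 + 3 with 2 links of scrap → $26.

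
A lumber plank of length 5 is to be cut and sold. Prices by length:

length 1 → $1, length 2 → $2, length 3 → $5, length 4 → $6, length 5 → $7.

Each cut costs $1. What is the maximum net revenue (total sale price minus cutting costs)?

Build r[k] bottom-up: r[k] = max over allowed piece i of (p[i] + r[k−i]) − 1 per cut.
r[1] = 1
r[2] = 2
r[3] = 5
r[4] = 6
r[5] = 7
Best is to make no cuts and sell whole for $7.

7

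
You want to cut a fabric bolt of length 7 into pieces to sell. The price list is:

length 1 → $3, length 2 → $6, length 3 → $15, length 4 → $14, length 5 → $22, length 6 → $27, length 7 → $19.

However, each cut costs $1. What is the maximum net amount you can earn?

Build r[k] bottom-up: r[k] = max over allowed piece i of (p[i] + r[k−i]) − 1 per cut.
r[1] = 3
r[2] = max(3+3-1, 6+0) = 6
r[3] = max(3+6-1, 6+3-1, 15+0) = 15
r[4] = max(3+15-1, 6+6-1, 15+3-1, 14+0) = 17
r[5] = max(3+17-1, 6+15-1, 15+6-1, 14+3-1, 22+0) = 22
r[6] = max(3+22-1, 6+17-1, 15+15-1, 14+6-1, 22+3-1, 27+0) = 29
r[7] = max(3+29-1, 6+22-1, 15+17-1, …, 27+3-1, 19+0) = 31
One optimal plan: pieces 3 + 3 + 1 (2 cuts) → $33 − $2 = $31.

31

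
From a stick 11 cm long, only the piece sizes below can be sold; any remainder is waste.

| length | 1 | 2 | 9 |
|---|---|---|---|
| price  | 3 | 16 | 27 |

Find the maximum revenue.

Let r[k] be the best obtainable value from length k. For each k, try every first piece i and keep the best of price[i] + r[k−i].
r[1] = 3
r[2] = max(3+3, 16+0) = 16
r[3] = max(3+16, 16+3) = 19
r[4] = max(3+19, 16+16) = 32
r[5] = max(3+32, 16+19) = 35
r[6] = max(3+35, 16+32) = 48
r[7] = max(3+48, 16+35) = 51
r[8] = max(3+51, 16+48) = 64
r[9] = max(3+64, 16+51, 27+0) = 67
r[10] = max(3+67, 16+64, 27+3) = 80
r[11] = max(3+80, 16+67, 27+16) = 83
One optimal cutting: 2 + 2 + 2 + 2 + 2 + 1 → 83.

83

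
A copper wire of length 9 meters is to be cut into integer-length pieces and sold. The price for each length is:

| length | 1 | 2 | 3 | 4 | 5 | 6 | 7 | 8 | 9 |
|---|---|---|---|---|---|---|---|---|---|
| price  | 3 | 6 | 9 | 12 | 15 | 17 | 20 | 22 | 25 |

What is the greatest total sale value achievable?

27

Consider every possible first cut. R[k] is the best of p[i]+R[k−i] over all sellable i≤k.
R[1] = 3
R[2] = max(3+3, 6+0) = 6
R[3] = max(3+6, 6+3, 9+0) = 9
R[4] = max(3+9, 6+6, 9+3, 12+0) = 12
R[5] = max(3+12, 6+9, 9+6, 12+3, 15+0) = 15
R[6] = max(3+15, 6+12, 9+9, 12+6, 15+3, 17+0) = 18
R[7] = max(3+18, 6+15, 9+12, …, 17+3, 20+0) = 21
R[8] = max(3+21, 6+18, 9+15, …, 20+3, 22+0) = 24
R[9] = max(3+24, 6+21, 9+18, …, 22+3, 25+0) = 27
One optimal cutting: 1 + 1 + 1 + 1 + 1 + 1 + 1 + 1 + 1 → €3 + €3 + €3 + €3 + €3 + €3 + €3 + €3 + €3 = €27.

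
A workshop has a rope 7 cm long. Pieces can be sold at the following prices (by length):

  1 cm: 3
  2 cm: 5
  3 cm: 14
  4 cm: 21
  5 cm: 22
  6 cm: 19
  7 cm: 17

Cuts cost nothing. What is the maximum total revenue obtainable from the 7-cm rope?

Build best[k] bottom-up: best[k] = max over allowed piece i of (p[i] + best[k−i]).
best[1] = 3
best[2] = max(3+3, 5+0) = 6
best[3] = max(3+6, 5+3, 14+0) = 14
best[4] = max(3+14, 5+6, 14+3, 21+0) = 21
best[5] = max(3+21, 5+14, 14+6, 21+3, 22+0) = 24
best[6] = max(3+24, 5+21, 14+14, 21+6, 22+3, 19+0) = 28
best[7] = max(3+28, 5+24, 14+21, …, 19+3, 17+0) = 35
One optimal cutting: 4 + 3 → 21 + 14 = 35.

35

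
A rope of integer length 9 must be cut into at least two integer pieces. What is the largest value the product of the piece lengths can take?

Define prod[k] = max over 1≤i<k of i · max(k−i, prod[k−i]); the inner max lets the remainder stay uncut if that's better.
prod[2] = 1×max(1,0) = 1×1 = 1
prod[3] = max(1×2, 2×1) = 2
prod[4] = max(1×3, 2×2, 3×1) = 4
prod[5] = max(1×4, 2×3, 3×2, 4×1) = 6
prod[6] = max(1×6, 2×4, 3×3, 4×2, 5×1) = 9
prod[7] = max(1×9, 2×6, 3×4, 4×3, 5×2, 6×1) = 12
prod[8] = max(1×12, 2×9, 3×6, …, 6×2, 7×1) = 18
prod[9] = max(1×18, 2×12, 3×9, …, 7×2, 8×1) = 27
One optimal split: 3 + 3 + 3; product 3×3×3 = 27.

27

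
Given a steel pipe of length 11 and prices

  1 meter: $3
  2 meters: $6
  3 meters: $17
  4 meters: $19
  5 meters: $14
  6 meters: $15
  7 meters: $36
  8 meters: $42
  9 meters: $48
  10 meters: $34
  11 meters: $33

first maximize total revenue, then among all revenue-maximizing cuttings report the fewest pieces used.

2

Consider every possible first cut. r[k] is the best of p[i]+r[k−i] over all sellable i≤k.
r[1] = 3
r[2] = 6  (first piece 1, then r[1]=3)
r[3] = 17
r[4] = 20  (first piece 1, then r[3]=17)
r[5] = 23  (first piece 1, then r[4]=20)
r[6] = 34  (first piece 3, then r[3]=17)
r[7] = 37  (first piece 1, then r[6]=34)
r[8] = 42
r[9] = 51  (first piece 3, then r[6]=34)
r[10] = 54  (first piece 1, then r[9]=51)
r[11] = 59  (first piece 3, then r[8]=42)
Maximum revenue is $59.
Now minimize piece count subject to staying optimal: for each k, pieces[k] = 1 + min over i with p[i]+r[k−i]=r[k] of pieces[k−i].
pieces[8] = 1
pieces[9] = 3
pieces[10] = 4
pieces[11] = 2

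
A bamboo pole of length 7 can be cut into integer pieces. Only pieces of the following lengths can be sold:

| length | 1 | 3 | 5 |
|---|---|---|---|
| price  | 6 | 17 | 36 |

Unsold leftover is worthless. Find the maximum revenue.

48

Build best[k] bottom-up: best[k] = max over allowed piece i of (p[i] + best[k−i]).
best[1] = 6
best[2] = 12  (first piece 1, then best[1]=6)
best[3] = max(6+12, 17+0) = 18
best[4] = max(6+18, 17+6) = 24
best[5] = max(6+24, 17+12, 36+0) = 36
best[6] = max(6+36, 17+18, 36+6) = 42
best[7] = max(6+42, 17+24, 36+12) = 48
One optimal cutting: 5 + 1 + 1 → $48.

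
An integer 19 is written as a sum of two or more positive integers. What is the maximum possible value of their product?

972

Fill f[k] for k=2..19: at each k try every first piece i and multiply by the better of (k−i) uncut or f[k−i].
f[2] = 1*max(1,0) = 1*1 = 1
f[3] = max(1*2, 2*1) = 2
f[4] = max(1*3, 2*2, 3*1) = 4
f[5] = max(1*4, 2*3, 3*2, 4*1) = 6
f[6] = max(1*6, 2*4, 3*3, 4*2, 5*1) = 9
f[7] = max(1*9, 2*6, 3*4, 4*3, 5*2, 6*1) = 12
f[8] = max(1*12, 2*9, 3*6, …, 6*2, 7*1) = 18
f[9] = max(1*18, 2*12, 3*9, …, 7*2, 8*1) = 27
f[10] = max(1*27, 2*18, 3*12, …, 8*2, 9*1) = 36
f[11] = max(1*36, 2*27, 3*18, …, 9*2, 10*1) = 54
f[12] = max(1*54, 2*36, 3*27, …, 10*2, 11*1) = 81
f[13] = max(1*81, 2*54, 3*36, …, 11*2, 12*1) = 108
f[14] = max(1*108, 2*81, 3*54, …, 12*2, 13*1) = 162
f[15] = max(1*162, 2*108, 3*81, …, 13*2, 14*1) = 243
f[16] = max(1*243, 2*162, 3*108, …, 14*2, 15*1) = 324
f[17] = max(1*324, 2*243, 3*162, …, 15*2, 16*1) = 486
f[18] = max(1*486, 2*324, 3*243, …, 16*2, 17*1) = 729
f[19] = max(1*729, 2*486, 3*324, …, 17*2, 18*1) = 972
One optimal split: 3 + 3 + 3 + 3 + 3 + 2 + 2; product 3*3*3*3*3*2*2 = 972.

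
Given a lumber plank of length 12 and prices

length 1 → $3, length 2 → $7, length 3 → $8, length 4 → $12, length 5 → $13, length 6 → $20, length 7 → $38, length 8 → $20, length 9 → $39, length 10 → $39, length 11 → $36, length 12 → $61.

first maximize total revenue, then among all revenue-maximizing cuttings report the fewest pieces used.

1

Build r[k] bottom-up: r[k] = max over allowed piece i of (p[i] + r[k−i]).
r[1] = 3
r[2] = max(3+3, 7+0) = 7
r[3] = max(3+7, 7+3, 8+0) = 10
r[4] = max(3+10, 7+7, 8+3, 12+0) = 14
r[5] = max(3+14, 7+10, 8+7, 12+3, 13+0) = 17
r[6] = max(3+17, 7+14, 8+10, 12+7, 13+3, 20+0) = 21
r[7] = max(3+21, 7+17, 8+14, …, 20+3, 38+0) = 38
r[8] = max(3+38, 7+21, 8+17, …, 38+3, 20+0) = 41
r[9] = max(3+41, 7+38, 8+21, …, 20+3, 39+0) = 45
r[10] = max(3+45, 7+41, 8+38, …, 39+3, 39+0) = 48
r[11] = max(3+48, 7+45, 8+41, …, 39+3, 36+0) = 52
r[12] = max(3+52, 7+48, 8+45, …, 36+3, 61+0) = 61
Maximum revenue is $61.
Now minimize piece count subject to staying optimal: for each k, pieces[k] = 1 + min over i with p[i]+r[k−i]=r[k] of pieces[k−i].
pieces[9] = 2
pieces[10] = 3
pieces[11] = 3
pieces[12] = 1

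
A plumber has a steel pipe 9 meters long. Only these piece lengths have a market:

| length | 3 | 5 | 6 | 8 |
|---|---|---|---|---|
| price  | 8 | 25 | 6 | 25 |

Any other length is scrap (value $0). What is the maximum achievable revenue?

33

Let f[k] be the best obtainable value from length k. For each k, try every first piece i and keep the best of price[i] + f[k−i].
f[1] = 0
f[2] = 0
f[3] = 8
f[4] = 8
f[5] = 25
f[6] = 25
f[7] = 25
f[8] = 33  (first piece 3, then f[5]=25)
f[9] = 33
One optimal cutting: pieces 5 + 3 with 1 meter of scrap → $33.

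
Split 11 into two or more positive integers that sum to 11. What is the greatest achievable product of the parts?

54

Fill f[k] for k=2..11: at each k try every first piece i and multiply by the better of (k−i) uncut or f[k−i].
Small cases: f[2]=1, f[3]=2, f[4]=4.
f[5] = 2×max(3,2) = 2×3 = 6
f[6] = 3×max(3,2) = 3×3 = 9
f[7] = 2×max(5,6) = 2×6 = 12
f[8] = 2×max(6,9) = 2×9 = 18
f[9] = 3×max(6,9) = 3×9 = 27
f[10] = 2×max(8,18) = 2×18 = 36
f[11] = 2×max(9,27) = 2×27 = 54
One optimal split: 3 + 3 + 3 + 2; product 3×3×3×2 = 54.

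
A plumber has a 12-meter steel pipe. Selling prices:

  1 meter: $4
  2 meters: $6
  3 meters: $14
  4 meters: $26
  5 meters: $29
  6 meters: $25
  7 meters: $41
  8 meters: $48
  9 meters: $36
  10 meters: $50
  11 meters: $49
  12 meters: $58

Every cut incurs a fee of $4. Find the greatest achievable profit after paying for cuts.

70

Build v[k] bottom-up: v[k] = max over allowed piece i of (p[i] + v[k−i]) − 4 per cut.
v[1] = 4
v[2] = max(4+4-4, 6+0) = 6
v[3] = max(4+6-4, 6+4-4, 14+0) = 14
v[4] = max(4+14-4, 6+6-4, 14+4-4, 26+0) = 26
v[5] = max(4+26-4, 6+14-4, 14+6-4, 26+4-4, 29+0) = 29
v[6] = max(4+29-4, 6+26-4, 14+14-4, 26+6-4, 29+4-4, 25+0) = 29
v[7] = max(4+29-4, 6+29-4, 14+26-4, …, 25+4-4, 41+0) = 41
v[8] = max(4+41-4, 6+29-4, 14+29-4, …, 41+4-4, 48+0) = 48
v[9] = max(4+48-4, 6+41-4, 14+29-4, …, 48+4-4, 36+0) = 51
v[10] = max(4+51-4, 6+48-4, 14+41-4, …, 36+4-4, 50+0) = 54
v[11] = max(4+54-4, 6+51-4, 14+48-4, …, 50+4-4, 49+0) = 63
v[12] = max(4+63-4, 6+54-4, 14+51-4, …, 49+4-4, 58+0) = 70
One optimal plan: pieces 4 + 4 + 4 (2 cuts) → $78 − $8 = $70.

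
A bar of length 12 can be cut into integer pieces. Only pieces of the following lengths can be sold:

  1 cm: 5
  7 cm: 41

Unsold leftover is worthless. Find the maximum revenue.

66

Let best[k] be the best obtainable value from length k. For each k, try every first piece i and keep the best of price[i] + best[k−i].
best[1] = 5
best[2] = 10  (first piece 1, then best[1]=5)
best[3] = 15  (first piece 1, then best[2]=10)
best[4] = 20  (first piece 1, then best[3]=15)
best[5] = 25  (first piece 1, then best[4]=20)
best[6] = 30  (first piece 1, then best[5]=25)
best[7] = max(5+30, 41+0) = 41
best[8] = max(5+41, 41+5) = 46
best[9] = max(5+46, 41+10) = 51
best[10] = max(5+51, 41+15) = 56
best[11] = max(5+56, 41+20) = 61
best[12] = max(5+61, 41+25) = 66
One optimal cutting: 7 + 1 + 1 + 1 + 1 + 1 → 66.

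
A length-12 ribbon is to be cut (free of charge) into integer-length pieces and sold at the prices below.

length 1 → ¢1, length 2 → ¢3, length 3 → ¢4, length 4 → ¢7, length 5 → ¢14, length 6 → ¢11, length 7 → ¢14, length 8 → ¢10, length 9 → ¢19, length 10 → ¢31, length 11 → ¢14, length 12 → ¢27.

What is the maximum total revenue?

34

Let r[k] be the best obtainable value from length k. For each k, try every first piece i and keep the best of price[i] + r[k−i].
r[1] = 1
r[2] = 3
r[3] = 4  (first piece 1, then r[2]=3)
r[4] = 7
r[5] = 14
r[6] = 15  (first piece 1, then r[5]=14)
r[7] = 17  (first piece 2, then r[5]=14)
r[8] = 18  (first piece 1, then r[7]=17)
r[9] = 21  (first piece 4, then r[5]=14)
r[10] = 31
r[11] = 32  (first piece 1, then r[10]=31)
r[12] = 34  (first piece 2, then r[10]=31)
One optimal cutting: 10 + 2 → ¢31 + ¢3 = ¢34.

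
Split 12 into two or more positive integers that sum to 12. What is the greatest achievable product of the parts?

81

Define g[k] = max over 1≤i<k of i · max(k−i, g[k−i]); the inner max lets the remainder stay uncut if that's better.
g[2] = 1*max(1,0) = 1*1 = 1
g[3] = 1*max(2,1) = 1*2 = 2
g[4] = 2*max(2,1) = 2*2 = 4
g[5] = 2*max(3,2) = 2*3 = 6
g[6] = 3*max(3,2) = 3*3 = 9
g[7] = 2*max(5,6) = 2*6 = 12
g[8] = 2*max(6,9) = 2*9 = 18
g[9] = 3*max(6,9) = 3*9 = 27
g[10] = 2*max(8,18) = 2*18 = 36
g[11] = 2*max(9,27) = 2*27 = 54
g[12] = 3*max(9,27) = 3*27 = 81
One optimal split: 3 + 3 + 3 + 3; product 3*3*3*3 = 81.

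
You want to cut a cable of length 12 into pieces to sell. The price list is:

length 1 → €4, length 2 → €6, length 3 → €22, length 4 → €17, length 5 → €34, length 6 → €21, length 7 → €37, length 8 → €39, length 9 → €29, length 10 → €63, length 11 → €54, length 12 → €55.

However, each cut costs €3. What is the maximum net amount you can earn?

Let v[k] be the best obtainable value from length k. For each k, try every first piece i and keep the best of price[i] + v[k−i] minus the 3 cut fee when i<k.
v[1] = 4
v[2] = 6
v[3] = 22
v[4] = 23  (first piece 1, then v[3]=22)
v[5] = 34
v[6] = 41  (first piece 3, then v[3]=22)
v[7] = 42  (first piece 1, then v[6]=41)
v[8] = 53  (first piece 3, then v[5]=34)
v[9] = 60  (first piece 3, then v[6]=41)
v[10] = 65  (first piece 5, then v[5]=34)
v[11] = 72  (first piece 3, then v[8]=53)
v[12] = 79  (first piece 3, then v[9]=60)
One optimal plan: pieces 3 + 3 + 3 + 3 (3 cuts) → €88 − €9 = €79.

79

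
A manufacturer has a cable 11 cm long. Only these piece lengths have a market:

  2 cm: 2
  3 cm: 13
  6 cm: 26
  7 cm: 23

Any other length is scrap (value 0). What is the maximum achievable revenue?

41

Consider every possible first cut. r[k] is the best of p[i]+r[k−i] over all sellable i≤k.
r[1] = 0
r[2] = 2
r[3] = 13
r[4] = 13
r[5] = 15  (first piece 2, then r[3]=13)
r[6] = 26  (first piece 3, then r[3]=13)
r[7] = 26
r[8] = 28  (first piece 2, then r[6]=26)
r[9] = 39  (first piece 3, then r[6]=26)
r[10] = 39
r[11] = 41  (first piece 2, then r[9]=39)
One optimal cutting: 3 + 3 + 3 + 2 → 41.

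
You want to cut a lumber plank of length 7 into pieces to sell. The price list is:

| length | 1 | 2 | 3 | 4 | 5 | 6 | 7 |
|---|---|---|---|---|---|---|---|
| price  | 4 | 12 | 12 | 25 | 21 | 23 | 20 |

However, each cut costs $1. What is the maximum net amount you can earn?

39

Build v[k] bottom-up: v[k] = max over allowed piece i of (p[i] + v[k−i]) − 1 per cut.
v[1] = 4
v[2] = max(4+4-1, 12+0) = 12
v[3] = max(4+12-1, 12+4-1, 12+0) = 15
v[4] = max(4+15-1, 12+12-1, 12+4-1, 25+0) = 25
v[5] = max(4+25-1, 12+15-1, 12+12-1, 25+4-1, 21+0) = 28
v[6] = max(4+28-1, 12+25-1, 12+15-1, 25+12-1, 21+4-1, 23+0) = 36
v[7] = max(4+36-1, 12+28-1, 12+25-1, …, 23+4-1, 20+0) = 39
One optimal plan: pieces 4 + 2 + 1 (2 cuts) → $41 − $2 = $39.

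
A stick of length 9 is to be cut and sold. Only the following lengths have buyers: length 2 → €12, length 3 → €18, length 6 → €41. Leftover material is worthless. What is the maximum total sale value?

59

Let best[k] be the best obtainable value from length k. For each k, try every first piece i and keep the best of price[i] + best[k−i].
best[1] = 0
best[2] = 12
best[3] = 18
best[4] = 24  (first piece 2, then best[2]=12)
best[5] = 30  (first piece 2, then best[3]=18)
best[6] = 41
best[7] = 42  (first piece 2, then best[5]=30)
best[8] = 53  (first piece 2, then best[6]=41)
best[9] = 59  (first piece 3, then best[6]=41)
One optimal cutting: 6 + 3 → €59.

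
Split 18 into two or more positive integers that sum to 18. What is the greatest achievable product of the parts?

Fill f[k] for k=2..18: at each k try every first piece i and multiply by the better of (k−i) uncut or f[k−i].
f[2] = 1*max(1,0) = 1*1 = 1
f[3] = 1*max(2,1) = 1*2 = 2
f[4] = 2*max(2,1) = 2*2 = 4
f[5] = 2*max(3,2) = 2*3 = 6
f[6] = 3*max(3,2) = 3*3 = 9
f[7] = 2*max(5,6) = 2*6 = 12
f[8] = 2*max(6,9) = 2*9 = 18
f[9] = 3*max(6,9) = 3*9 = 27
f[10] = 2*max(8,18) = 2*18 = 36
f[11] = 2*max(9,27) = 2*27 = 54
f[12] = 3*max(9,27) = 3*27 = 81
f[13] = 2*max(11,54) = 2*54 = 108
f[14] = 2*max(12,81) = 2*81 = 162
f[15] = 3*max(12,81) = 3*81 = 243
f[16] = 2*max(14,162) = 2*162 = 324
f[17] = 2*max(15,243) = 2*243 = 486
f[18] = 3*max(15,243) = 3*243 = 729
One optimal split: 3 + 3 + 3 + 3 + 3 + 3; product 3*3*3*3*3*3 = 729.

729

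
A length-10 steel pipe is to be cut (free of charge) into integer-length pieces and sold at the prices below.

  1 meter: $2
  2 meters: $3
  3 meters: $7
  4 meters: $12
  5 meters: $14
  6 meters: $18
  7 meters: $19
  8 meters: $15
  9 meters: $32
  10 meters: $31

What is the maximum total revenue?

34

Build r[k] bottom-up: r[k] = max over allowed piece i of (p[i] + r[k−i]).
r[1] = 2
r[2] = max(2+2, 3+0) = 4
r[3] = max(2+4, 3+2, 7+0) = 7
r[4] = max(2+7, 3+4, 7+2, 12+0) = 12
r[5] = max(2+12, 3+7, 7+4, 12+2, 14+0) = 14
r[6] = max(2+14, 3+12, 7+7, 12+4, 14+2, 18+0) = 18
r[7] = max(2+18, 3+14, 7+12, …, 18+2, 19+0) = 20
r[8] = max(2+20, 3+18, 7+14, …, 19+2, 15+0) = 24
r[9] = max(2+24, 3+20, 7+18, …, 15+2, 32+0) = 32
r[10] = max(2+32, 3+24, 7+20, …, 32+2, 31+0) = 34
One optimal cutting: 9 + 1 → $32 + $2 = $34.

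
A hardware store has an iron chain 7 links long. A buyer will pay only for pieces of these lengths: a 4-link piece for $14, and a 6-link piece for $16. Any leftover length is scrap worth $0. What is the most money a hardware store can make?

Build r[k] bottom-up: r[k] = max over allowed piece i of (p[i] + r[k−i]).
r[1] = 0
r[2] = 0
r[3] = 0
r[4] = 14
r[5] = 14
r[6] = 16
r[7] = 16
One optimal cutting: pieces 6 with 1 link of scrap → $16.

16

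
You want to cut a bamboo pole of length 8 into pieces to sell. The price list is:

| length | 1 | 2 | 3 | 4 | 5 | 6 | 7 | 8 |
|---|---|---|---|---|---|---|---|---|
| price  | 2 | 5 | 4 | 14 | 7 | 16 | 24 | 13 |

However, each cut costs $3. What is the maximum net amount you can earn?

25

Let r[k] be the best obtainable value from length k. For each k, try every first piece i and keep the best of price[i] + r[k−i] minus the 3 cut fee when i<k.
r[1] = 2
r[2] = max(2+2-3, 5+0) = 5
r[3] = max(2+5-3, 5+2-3, 4+0) = 4
r[4] = max(2+4-3, 5+5-3, 4+2-3, 14+0) = 14
r[5] = max(2+14-3, 5+4-3, 4+5-3, 14+2-3, 7+0) = 13
r[6] = max(2+13-3, 5+14-3, 4+4-3, 14+5-3, 7+2-3, 16+0) = 16
r[7] = max(2+16-3, 5+13-3, 4+14-3, …, 16+2-3, 24+0) = 24
r[8] = max(2+24-3, 5+16-3, 4+13-3, …, 24+2-3, 13+0) = 25
One optimal plan: pieces 4 + 4 (1 cut) → $28 − $3 = $25.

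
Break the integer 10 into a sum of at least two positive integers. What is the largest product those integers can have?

36

Fill P[k] for k=2..10: at each k try every first piece i and multiply by the better of (k−i) uncut or P[k−i].
P[2] = 1×max(1,0) = 1×1 = 1
P[3] = 1×max(2,1) = 1×2 = 2
P[4] = 2×max(2,1) = 2×2 = 4
P[5] = 2×max(3,2) = 2×3 = 6
P[6] = 3×max(3,2) = 3×3 = 9
P[7] = 2×max(5,6) = 2×6 = 12
P[8] = 2×max(6,9) = 2×9 = 18
P[9] = 3×max(6,9) = 3×9 = 27
P[10] = 2×max(8,18) = 2×18 = 36
One optimal split: 3 + 3 + 2 + 2; product 3×3×2×2 = 36.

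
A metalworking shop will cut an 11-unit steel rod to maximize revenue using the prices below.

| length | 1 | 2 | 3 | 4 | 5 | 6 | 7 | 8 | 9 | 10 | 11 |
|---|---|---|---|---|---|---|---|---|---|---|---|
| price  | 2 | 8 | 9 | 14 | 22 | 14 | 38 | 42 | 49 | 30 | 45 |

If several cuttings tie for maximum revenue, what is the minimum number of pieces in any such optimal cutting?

2

Let r[k] be the best obtainable value from length k. For each k, try every first piece i and keep the best of price[i] + r[k−i].
r[1] = 2
r[2] = max(2+2, 8+0) = 8
r[3] = max(2+8, 8+2, 9+0) = 10
r[4] = max(2+10, 8+8, 9+2, 14+0) = 16
r[5] = max(2+16, 8+10, 9+8, 14+2, 22+0) = 22
r[6] = max(2+22, 8+16, 9+10, 14+8, 22+2, 14+0) = 24
r[7] = max(2+24, 8+22, 9+16, …, 14+2, 38+0) = 38
r[8] = max(2+38, 8+24, 9+22, …, 38+2, 42+0) = 42
r[9] = max(2+42, 8+38, 9+24, …, 42+2, 49+0) = 49
r[10] = max(2+49, 8+42, 9+38, …, 49+2, 30+0) = 51
r[11] = max(2+51, 8+49, 9+42, …, 30+2, 45+0) = 57
Maximum revenue is $57.
Now minimize piece count subject to staying optimal: for each k, pieces[k] = 1 + min over i with p[i]+r[k−i]=r[k] of pieces[k−i].
pieces[8] = 1
pieces[9] = 1
pieces[10] = 2
pieces[11] = 2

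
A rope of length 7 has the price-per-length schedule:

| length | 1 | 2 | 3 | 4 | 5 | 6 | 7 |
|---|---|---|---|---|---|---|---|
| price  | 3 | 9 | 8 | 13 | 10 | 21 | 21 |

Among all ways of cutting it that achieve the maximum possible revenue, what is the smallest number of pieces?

Let r[k] be the best obtainable value from length k. For each k, try every first piece i and keep the best of price[i] + r[k−i].
r[1] = 3
r[2] = max(3+3, 9+0) = 9
r[3] = max(3+9, 9+3, 8+0) = 12
r[4] = max(3+12, 9+9, 8+3, 13+0) = 18
r[5] = max(3+18, 9+12, 8+9, 13+3, 10+0) = 21
r[6] = max(3+21, 9+18, 8+12, 13+9, 10+3, 21+0) = 27
r[7] = max(3+27, 9+21, 8+18, …, 21+3, 21+0) = 30
Maximum revenue is $30.
Now minimize piece count subject to staying optimal: for each k, pieces[k] = 1 + min over i with p[i]+r[k−i]=r[k] of pieces[k−i].
pieces[4] = 2
pieces[5] = 3
pieces[6] = 3
pieces[7] = 4

4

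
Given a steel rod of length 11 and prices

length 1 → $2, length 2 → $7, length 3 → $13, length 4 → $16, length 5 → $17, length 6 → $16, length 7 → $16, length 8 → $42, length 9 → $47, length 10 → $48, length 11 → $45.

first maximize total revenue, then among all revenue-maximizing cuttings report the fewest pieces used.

Build r[k] bottom-up: r[k] = max over allowed piece i of (p[i] + r[k−i]).
r[1] = 2
r[2] = max(2+2, 7+0) = 7
r[3] = max(2+7, 7+2, 13+0) = 13
r[4] = max(2+13, 7+7, 13+2, 16+0) = 16
r[5] = max(2+16, 7+13, 13+7, 16+2, 17+0) = 20
r[6] = max(2+20, 7+16, 13+13, 16+7, 17+2, 16+0) = 26
r[7] = max(2+26, 7+20, 13+16, …, 16+2, 16+0) = 29
r[8] = max(2+29, 7+26, 13+20, …, 16+2, 42+0) = 42
r[9] = max(2+42, 7+29, 13+26, …, 42+2, 47+0) = 47
r[10] = max(2+47, 7+42, 13+29, …, 47+2, 48+0) = 49
r[11] = max(2+49, 7+47, 13+42, …, 48+2, 45+0) = 55
Maximum revenue is $55.
Now minimize piece count subject to staying optimal: for each k, pieces[k] = 1 + min over i with p[i]+r[k−i]=r[k] of pieces[k−i].
pieces[8] = 1
pieces[9] = 1
pieces[10] = 2
pieces[11] = 2

2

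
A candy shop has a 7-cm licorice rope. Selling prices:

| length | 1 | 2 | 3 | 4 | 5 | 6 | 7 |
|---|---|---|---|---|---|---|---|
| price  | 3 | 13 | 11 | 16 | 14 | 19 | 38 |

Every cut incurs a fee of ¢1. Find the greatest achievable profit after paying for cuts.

39

Build r[k] bottom-up: r[k] = max over allowed piece i of (p[i] + r[k−i]) − 1 per cut.
r[1] = 3
r[2] = max(3+3-1, 13+0) = 13
r[3] = max(3+13-1, 13+3-1, 11+0) = 15
r[4] = max(3+15-1, 13+13-1, 11+3-1, 16+0) = 25
r[5] = max(3+25-1, 13+15-1, 11+13-1, 16+3-1, 14+0) = 27
r[6] = max(3+27-1, 13+25-1, 11+15-1, 16+13-1, 14+3-1, 19+0) = 37
r[7] = max(3+37-1, 13+27-1, 11+25-1, …, 19+3-1, 38+0) = 39
One optimal plan: pieces 2 + 2 + 2 + 1 (3 cuts) → ¢42 − ¢3 = ¢39.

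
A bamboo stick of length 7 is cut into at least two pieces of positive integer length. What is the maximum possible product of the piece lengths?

Define g[k] = max over 1≤i<k of i · max(k−i, g[k−i]); the inner max lets the remainder stay uncut if that's better.
g[2] = 1×max(1,0) = 1×1 = 1
g[3] = max(1×2, 2×1) = 2
g[4] = max(1×3, 2×2, 3×1) = 4
g[5] = max(1×4, 2×3, 3×2, 4×1) = 6
g[6] = max(1×6, 2×4, 3×3, 4×2, 5×1) = 9
g[7] = max(1×9, 2×6, 3×4, 4×3, 5×2, 6×1) = 12
One optimal split: 3 + 2 + 2; product 3×2×2 = 12.

12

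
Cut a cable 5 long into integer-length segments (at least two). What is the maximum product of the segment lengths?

6

Define m[k] = max over 1≤i<k of i · max(k−i, m[k−i]); the inner max lets the remainder stay uncut if that's better.
m[2] = 1*max(1,0) = 1*1 = 1
m[3] = 1*max(2,1) = 1*2 = 2
m[4] = 2*max(2,1) = 2*2 = 4
m[5] = 2*max(3,2) = 2*3 = 6
One optimal split: 3 + 2; product 3*2 = 6.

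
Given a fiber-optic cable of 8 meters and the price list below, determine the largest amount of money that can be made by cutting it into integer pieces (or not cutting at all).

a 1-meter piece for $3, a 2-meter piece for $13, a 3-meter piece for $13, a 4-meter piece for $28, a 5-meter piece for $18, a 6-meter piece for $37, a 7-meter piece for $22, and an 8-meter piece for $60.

60

Let best[k] be the best obtainable value from length k. For each k, try every first piece i and keep the best of price[i] + best[k−i].
best[1] = 3
best[2] = max(3+3, 13+0) = 13
best[3] = max(3+13, 13+3, 13+0) = 16
best[4] = max(3+16, 13+13, 13+3, 28+0) = 28
best[5] = max(3+28, 13+16, 13+13, 28+3, 18+0) = 31
best[6] = max(3+31, 13+28, 13+16, 28+13, 18+3, 37+0) = 41
best[7] = max(3+41, 13+31, 13+28, …, 37+3, 22+0) = 44
best[8] = max(3+44, 13+41, 13+31, …, 22+3, 60+0) = 60
Best is to sell the whole 8-meter piece uncut for $60.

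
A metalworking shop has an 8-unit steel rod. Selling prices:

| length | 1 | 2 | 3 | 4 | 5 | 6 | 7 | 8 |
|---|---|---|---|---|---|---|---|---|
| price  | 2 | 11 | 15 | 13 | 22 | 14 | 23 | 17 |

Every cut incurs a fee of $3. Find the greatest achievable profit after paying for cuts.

35

Build net[k] bottom-up: net[k] = max over allowed piece i of (p[i] + net[k−i]) − 3 per cut.
net[1] = 2
net[2] = max(2+2-3, 11+0) = 11
net[3] = max(2+11-3, 11+2-3, 15+0) = 15
net[4] = max(2+15-3, 11+11-3, 15+2-3, 13+0) = 19
net[5] = max(2+19-3, 11+15-3, 15+11-3, 13+2-3, 22+0) = 23
net[6] = max(2+23-3, 11+19-3, 15+15-3, 13+11-3, 22+2-3, 14+0) = 27
net[7] = max(2+27-3, 11+23-3, 15+19-3, …, 14+2-3, 23+0) = 31
net[8] = max(2+31-3, 11+27-3, 15+23-3, …, 23+2-3, 17+0) = 35
One optimal plan: pieces 2 + 2 + 2 + 2 (3 cuts) → $44 − $9 = $35.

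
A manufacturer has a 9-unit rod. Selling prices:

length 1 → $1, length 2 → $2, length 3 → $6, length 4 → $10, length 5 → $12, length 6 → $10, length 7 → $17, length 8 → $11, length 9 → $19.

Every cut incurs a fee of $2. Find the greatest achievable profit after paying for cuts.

20

Let r[k] be the best obtainable value from length k. For each k, try every first piece i and keep the best of price[i] + r[k−i] minus the 2 cut fee when i<k.
r[1] = 1
r[2] = 2
r[3] = 6
r[4] = 10
r[5] = 12
r[6] = 11  (first piece 1, then r[5]=12)
r[7] = 17
r[8] = 18  (first piece 4, then r[4]=10)
r[9] = 20  (first piece 4, then r[5]=12)
One optimal plan: pieces 5 + 4 (1 cut) → $22 − $2 = $20.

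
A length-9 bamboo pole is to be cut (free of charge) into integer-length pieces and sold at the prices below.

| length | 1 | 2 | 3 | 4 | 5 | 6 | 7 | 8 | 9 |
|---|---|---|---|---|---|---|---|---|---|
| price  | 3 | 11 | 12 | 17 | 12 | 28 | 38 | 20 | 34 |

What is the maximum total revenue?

49

Let best[k] be the best obtainable value from length k. For each k, try every first piece i and keep the best of price[i] + best[k−i].
best[1] = 3
best[2] = 11
best[3] = 14  (first piece 1, then best[2]=11)
best[4] = 22  (first piece 2, then best[2]=11)
best[5] = 25  (first piece 1, then best[4]=22)
best[6] = 33  (first piece 2, then best[4]=22)
best[7] = 38
best[8] = 44  (first piece 2, then best[6]=33)
best[9] = 49  (first piece 2, then best[7]=38)
One optimal cutting: 7 + 2 → $38 + $11 = $49.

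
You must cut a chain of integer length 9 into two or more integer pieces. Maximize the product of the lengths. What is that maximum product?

27

Define prod[k] = max over 1≤i<k of i · max(k−i, prod[k−i]); the inner max lets the remainder stay uncut if that's better.
prod[2] = 1*max(1,0) = 1*1 = 1
prod[3] = 1*max(2,1) = 1*2 = 2
prod[4] = 2*max(2,1) = 2*2 = 4
prod[5] = 2*max(3,2) = 2*3 = 6
prod[6] = 3*max(3,2) = 3*3 = 9
prod[7] = 2*max(5,6) = 2*6 = 12
prod[8] = 2*max(6,9) = 2*9 = 18
prod[9] = 3*max(6,9) = 3*9 = 27
One optimal split: 3 + 3 + 3; product 3*3*3 = 27.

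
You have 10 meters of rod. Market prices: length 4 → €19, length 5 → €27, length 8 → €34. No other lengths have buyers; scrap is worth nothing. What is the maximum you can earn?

54

Let best[k] be the best obtainable value from length k. For each k, try every first piece i and keep the best of price[i] + best[k−i].
best[1] = 0
best[2] = 0
best[3] = 0
best[4] = 19
best[5] = 27
best[6] = 27
best[7] = 27
best[8] = 38  (first piece 4, then best[4]=19)
best[9] = 46  (first piece 4, then best[5]=27)
best[10] = 54  (first piece 5, then best[5]=27)
One optimal cutting: 5 + 5 → €54.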